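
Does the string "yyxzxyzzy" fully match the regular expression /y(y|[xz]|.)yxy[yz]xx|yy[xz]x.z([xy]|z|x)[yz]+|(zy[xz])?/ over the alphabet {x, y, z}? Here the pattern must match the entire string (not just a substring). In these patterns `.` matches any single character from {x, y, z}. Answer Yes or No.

No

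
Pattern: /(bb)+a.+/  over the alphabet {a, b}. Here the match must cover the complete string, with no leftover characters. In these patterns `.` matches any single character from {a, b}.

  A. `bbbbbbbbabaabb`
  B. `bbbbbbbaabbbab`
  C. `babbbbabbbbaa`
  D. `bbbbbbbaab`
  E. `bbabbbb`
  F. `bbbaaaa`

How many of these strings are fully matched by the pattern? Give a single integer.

2

A → match
B → no match
C → no match — must start with `bb`
D → no match
E → match
F → no match
Total matched: 2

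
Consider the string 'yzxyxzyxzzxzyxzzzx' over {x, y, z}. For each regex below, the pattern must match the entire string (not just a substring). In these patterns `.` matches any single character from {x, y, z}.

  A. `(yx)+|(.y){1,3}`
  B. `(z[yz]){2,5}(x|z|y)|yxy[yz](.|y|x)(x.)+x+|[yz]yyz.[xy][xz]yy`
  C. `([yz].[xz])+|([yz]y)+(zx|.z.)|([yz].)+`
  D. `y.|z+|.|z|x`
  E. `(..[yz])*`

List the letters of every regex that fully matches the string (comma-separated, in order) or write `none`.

C

A → no match
B → no match
C → match
D → no match
E → no match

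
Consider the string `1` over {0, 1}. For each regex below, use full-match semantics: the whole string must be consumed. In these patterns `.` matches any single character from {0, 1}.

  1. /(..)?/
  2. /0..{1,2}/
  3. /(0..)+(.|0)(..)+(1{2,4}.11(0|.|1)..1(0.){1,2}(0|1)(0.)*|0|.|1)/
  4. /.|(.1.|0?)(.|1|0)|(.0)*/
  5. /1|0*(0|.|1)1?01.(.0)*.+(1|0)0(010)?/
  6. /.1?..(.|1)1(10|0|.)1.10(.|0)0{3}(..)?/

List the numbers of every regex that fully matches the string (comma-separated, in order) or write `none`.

4, 5

1 → no match
2 → no match — must start with `0`
3 → no match — must start with `0`
4 → match
5 → match
6 → no match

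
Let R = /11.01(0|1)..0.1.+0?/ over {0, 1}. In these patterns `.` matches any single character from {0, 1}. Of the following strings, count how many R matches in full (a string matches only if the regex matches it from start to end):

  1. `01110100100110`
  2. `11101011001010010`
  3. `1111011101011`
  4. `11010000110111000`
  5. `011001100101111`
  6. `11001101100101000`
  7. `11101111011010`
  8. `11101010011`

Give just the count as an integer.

1 → no match — must start with `11`
2 → match
3 → no match
4 → no match
5 → no match — must start with `11`
6 → no match
7 → match
8 → no match
Total matched: 2

2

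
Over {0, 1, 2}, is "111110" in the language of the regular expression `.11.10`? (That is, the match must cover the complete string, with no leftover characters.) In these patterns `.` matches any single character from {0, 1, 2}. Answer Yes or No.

Yes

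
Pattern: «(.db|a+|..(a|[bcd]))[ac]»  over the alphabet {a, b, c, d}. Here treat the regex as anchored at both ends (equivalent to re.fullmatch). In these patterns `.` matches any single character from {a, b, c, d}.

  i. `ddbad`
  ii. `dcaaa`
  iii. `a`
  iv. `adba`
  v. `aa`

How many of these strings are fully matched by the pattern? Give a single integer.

i → no match
ii → no match
iii → no match
iv → match
v → match
Total matched: 2

2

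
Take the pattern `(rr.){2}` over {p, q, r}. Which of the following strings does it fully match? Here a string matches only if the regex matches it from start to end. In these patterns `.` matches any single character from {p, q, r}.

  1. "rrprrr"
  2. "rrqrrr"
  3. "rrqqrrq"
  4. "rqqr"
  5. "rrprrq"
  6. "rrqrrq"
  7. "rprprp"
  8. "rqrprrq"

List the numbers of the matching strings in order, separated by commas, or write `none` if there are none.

1 → match
2 → match
3 → no match
4 → no match — must start with "rr"
5 → match
6 → match
7 → no match — must start with "rr"
8 → no match — must start with "rr"

1, 2, 5, 6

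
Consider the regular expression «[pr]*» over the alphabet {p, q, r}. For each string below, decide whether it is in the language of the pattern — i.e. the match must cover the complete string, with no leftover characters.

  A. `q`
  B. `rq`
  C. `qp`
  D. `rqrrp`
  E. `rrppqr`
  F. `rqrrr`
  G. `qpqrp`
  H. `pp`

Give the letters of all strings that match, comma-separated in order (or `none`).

H

A → no match
B → no match
C → no match
D → no match
E → no match
F → no match
G → no match
H → match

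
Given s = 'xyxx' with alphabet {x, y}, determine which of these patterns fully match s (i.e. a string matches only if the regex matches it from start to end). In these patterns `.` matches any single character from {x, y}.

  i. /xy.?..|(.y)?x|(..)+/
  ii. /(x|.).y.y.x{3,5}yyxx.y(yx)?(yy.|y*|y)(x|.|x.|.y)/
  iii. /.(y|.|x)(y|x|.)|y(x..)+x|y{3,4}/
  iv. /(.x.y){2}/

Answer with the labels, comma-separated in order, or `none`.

i → match
ii → no match
iii → no match
iv → no match — must end with 'y'

i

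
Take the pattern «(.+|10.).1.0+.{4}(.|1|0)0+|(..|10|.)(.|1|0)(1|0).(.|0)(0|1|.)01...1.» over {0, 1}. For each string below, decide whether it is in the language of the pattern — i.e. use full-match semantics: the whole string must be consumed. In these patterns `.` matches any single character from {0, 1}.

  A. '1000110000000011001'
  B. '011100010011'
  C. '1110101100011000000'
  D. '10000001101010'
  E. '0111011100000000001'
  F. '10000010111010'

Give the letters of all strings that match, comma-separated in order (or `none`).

A → no match
B. '011100010011' → no match
C → match
D → no match
E → no match
F → match

C, F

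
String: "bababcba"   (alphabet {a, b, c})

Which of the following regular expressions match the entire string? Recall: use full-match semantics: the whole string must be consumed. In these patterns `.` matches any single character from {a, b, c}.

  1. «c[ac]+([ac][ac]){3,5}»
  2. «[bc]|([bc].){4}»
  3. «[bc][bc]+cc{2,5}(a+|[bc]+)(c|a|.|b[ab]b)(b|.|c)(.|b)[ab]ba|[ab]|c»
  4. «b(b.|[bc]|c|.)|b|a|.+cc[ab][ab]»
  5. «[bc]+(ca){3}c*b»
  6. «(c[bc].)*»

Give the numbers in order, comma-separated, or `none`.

2

1 → no match — must start with "c"
2 → match
3 → no match
4 → no match
5 → no match — must end with "b"
6 → no match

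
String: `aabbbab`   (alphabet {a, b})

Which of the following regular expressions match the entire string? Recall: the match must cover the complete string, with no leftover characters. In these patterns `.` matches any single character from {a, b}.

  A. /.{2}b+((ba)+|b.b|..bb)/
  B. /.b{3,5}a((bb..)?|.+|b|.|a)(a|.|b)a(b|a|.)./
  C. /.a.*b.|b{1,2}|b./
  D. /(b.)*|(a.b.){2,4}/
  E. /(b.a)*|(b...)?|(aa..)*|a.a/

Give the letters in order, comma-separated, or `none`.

A

A → match
B → no match
C → no match
D → no match
E → no match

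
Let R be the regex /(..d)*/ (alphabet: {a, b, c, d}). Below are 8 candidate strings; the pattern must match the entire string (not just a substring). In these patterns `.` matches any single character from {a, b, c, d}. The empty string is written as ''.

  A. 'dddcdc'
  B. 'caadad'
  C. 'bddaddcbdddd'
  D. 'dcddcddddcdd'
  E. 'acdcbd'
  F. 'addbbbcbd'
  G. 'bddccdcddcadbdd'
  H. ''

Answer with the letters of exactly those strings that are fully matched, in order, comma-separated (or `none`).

C, D, E, G, H

A → no match
B → no match
C → match
D → match
E → match
F → no match
G → match
H → match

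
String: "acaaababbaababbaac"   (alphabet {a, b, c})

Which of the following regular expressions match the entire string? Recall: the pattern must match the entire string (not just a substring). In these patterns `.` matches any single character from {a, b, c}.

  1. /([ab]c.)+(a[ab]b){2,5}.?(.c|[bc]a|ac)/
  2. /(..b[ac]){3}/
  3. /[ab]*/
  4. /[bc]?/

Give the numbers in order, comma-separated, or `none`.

1

1 → match
2 → no match
3 → no match
4 → no match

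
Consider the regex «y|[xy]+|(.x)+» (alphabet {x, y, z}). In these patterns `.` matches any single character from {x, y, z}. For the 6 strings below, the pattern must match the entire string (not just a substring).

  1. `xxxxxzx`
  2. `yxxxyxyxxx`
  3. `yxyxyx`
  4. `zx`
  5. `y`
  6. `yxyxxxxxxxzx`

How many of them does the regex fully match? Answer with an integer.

1 → no match
2 → match
3 → match
4 → match
5 → match
6 → match
Total matched: 5

5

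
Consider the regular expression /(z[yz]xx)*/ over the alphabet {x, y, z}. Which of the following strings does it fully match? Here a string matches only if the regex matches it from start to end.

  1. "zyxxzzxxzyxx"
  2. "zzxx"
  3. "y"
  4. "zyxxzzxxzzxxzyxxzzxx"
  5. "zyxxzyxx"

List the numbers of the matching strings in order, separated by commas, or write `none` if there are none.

1. "zyxxzzxxzyxx" → match
2. "zzxx" → match
3. "y" → no match
4 → match
5. "zyxxzyxx" → match

1, 2, 4, 5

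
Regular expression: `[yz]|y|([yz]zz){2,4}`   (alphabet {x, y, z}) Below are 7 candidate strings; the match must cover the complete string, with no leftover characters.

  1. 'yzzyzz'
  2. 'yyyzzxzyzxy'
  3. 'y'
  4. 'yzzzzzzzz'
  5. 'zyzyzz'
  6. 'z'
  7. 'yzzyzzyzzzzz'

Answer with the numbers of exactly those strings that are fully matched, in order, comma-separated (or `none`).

1, 3, 4, 6, 7

1 → match
2 → no match
3 → match
4 → match
5 → no match
6 → match
7 → match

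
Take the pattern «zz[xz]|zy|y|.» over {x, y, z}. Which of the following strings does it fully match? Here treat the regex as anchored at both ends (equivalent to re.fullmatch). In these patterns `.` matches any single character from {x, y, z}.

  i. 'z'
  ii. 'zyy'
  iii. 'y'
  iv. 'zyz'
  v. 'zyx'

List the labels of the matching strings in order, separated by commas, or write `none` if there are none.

i, iii

i → match
ii → no match
iii → match
iv → no match
v → no match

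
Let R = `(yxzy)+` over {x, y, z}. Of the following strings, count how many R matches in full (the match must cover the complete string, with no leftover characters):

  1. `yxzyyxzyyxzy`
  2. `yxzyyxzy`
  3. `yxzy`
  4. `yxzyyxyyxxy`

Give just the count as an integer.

3

1. `yxzyyxzyyxzy` → match
2. `yxzyyxzy` → match
3. `yxzy` → match
4. `yxzyyxyyxxy` → no match — must end with `yxzy`
Total matched: 3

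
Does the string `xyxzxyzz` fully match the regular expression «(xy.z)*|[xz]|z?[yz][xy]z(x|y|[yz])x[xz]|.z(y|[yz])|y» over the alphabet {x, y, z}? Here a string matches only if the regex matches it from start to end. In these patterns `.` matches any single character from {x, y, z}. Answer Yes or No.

Yes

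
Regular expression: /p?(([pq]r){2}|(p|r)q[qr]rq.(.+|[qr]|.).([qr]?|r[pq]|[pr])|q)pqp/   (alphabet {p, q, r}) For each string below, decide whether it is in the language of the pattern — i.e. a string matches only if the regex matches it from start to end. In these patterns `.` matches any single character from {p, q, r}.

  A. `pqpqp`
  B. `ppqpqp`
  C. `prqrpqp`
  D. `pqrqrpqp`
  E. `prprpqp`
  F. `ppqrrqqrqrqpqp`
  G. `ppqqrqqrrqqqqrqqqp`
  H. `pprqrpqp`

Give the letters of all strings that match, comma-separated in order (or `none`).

A, C, D, E, F, H

A. `pqpqp` → match
B. `ppqpqp` → no match
C. `prqrpqp` → match
D. `pqrqrpqp` → match
E. `prprpqp` → match
F → match
G → no match — must end with `pqp`
H. `pprqrpqp` → match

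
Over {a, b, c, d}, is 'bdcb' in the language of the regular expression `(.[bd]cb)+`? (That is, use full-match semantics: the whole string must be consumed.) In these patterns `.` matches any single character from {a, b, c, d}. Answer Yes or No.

Yes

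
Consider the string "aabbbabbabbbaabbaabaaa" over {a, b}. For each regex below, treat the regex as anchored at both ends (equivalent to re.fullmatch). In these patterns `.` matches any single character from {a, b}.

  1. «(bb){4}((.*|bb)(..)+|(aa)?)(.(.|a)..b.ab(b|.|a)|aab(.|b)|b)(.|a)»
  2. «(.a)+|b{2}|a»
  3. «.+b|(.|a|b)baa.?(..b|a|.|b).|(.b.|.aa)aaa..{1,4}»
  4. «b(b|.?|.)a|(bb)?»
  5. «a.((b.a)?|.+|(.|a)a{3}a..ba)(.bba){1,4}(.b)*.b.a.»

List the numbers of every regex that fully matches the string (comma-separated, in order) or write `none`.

5

1 → no match — must start with "bb"
2 → no match
3 → no match
4 → no match
5 → match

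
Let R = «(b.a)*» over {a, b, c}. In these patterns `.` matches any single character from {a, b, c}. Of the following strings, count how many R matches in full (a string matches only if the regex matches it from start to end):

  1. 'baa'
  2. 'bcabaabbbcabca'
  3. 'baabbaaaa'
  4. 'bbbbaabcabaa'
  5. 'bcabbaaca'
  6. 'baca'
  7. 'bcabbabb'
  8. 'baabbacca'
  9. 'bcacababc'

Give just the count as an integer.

1 → match
2 → no match
3 → no match
4 → no match
5 → no match
6 → no match
7 → no match
8 → no match
9 → no match
Total matched: 1

1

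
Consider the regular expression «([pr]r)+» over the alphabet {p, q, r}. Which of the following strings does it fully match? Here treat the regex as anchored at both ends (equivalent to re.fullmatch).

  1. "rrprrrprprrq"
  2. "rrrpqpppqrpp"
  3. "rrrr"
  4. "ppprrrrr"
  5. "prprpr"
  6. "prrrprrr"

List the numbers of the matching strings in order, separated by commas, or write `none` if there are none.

3, 5, 6

1 → no match — must end with "r"
2 → no match — must end with "r"
3 → match
4 → no match
5 → match
6 → match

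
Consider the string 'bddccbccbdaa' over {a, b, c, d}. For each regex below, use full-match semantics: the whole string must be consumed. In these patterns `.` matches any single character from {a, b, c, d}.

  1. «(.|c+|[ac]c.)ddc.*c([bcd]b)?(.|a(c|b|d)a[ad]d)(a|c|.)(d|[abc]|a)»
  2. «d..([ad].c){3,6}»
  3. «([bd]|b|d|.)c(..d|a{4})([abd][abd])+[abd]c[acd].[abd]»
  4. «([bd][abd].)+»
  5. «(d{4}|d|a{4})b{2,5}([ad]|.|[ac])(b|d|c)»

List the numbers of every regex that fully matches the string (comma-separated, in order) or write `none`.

1

1 → match
2 → no match — must start with 'd'
3 → no match
4 → no match
5 → no match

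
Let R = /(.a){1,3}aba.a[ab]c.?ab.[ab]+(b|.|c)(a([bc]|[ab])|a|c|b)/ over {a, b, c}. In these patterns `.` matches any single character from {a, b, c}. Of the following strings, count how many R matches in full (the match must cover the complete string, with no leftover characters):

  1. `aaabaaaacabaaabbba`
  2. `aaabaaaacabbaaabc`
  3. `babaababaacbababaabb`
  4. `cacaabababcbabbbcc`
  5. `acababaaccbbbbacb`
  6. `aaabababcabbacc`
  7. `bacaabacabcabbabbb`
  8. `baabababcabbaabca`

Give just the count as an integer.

7

1 → match
2 → match
3 → match
4 → match
5 → no match
6 → match
7 → match
8 → match
Total matched: 7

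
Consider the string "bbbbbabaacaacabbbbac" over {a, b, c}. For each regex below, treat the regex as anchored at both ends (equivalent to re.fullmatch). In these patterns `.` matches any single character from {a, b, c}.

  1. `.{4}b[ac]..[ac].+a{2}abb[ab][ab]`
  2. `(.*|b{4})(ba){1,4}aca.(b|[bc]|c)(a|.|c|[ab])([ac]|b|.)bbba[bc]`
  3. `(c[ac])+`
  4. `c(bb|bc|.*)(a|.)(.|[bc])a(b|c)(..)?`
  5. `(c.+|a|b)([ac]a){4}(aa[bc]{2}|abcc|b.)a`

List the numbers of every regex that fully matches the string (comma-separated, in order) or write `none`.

2

1 → no match
2 → match
3 → no match — must start with "c"
4 → no match — must start with "c"
5 → no match — must end with "a"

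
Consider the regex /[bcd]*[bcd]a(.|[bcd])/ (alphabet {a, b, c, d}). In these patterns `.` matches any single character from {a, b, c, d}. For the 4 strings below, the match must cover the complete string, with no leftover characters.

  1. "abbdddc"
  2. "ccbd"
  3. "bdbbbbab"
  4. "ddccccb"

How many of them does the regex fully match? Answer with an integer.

1

1 → no match
2 → no match
3 → match
4 → no match
Total matched: 1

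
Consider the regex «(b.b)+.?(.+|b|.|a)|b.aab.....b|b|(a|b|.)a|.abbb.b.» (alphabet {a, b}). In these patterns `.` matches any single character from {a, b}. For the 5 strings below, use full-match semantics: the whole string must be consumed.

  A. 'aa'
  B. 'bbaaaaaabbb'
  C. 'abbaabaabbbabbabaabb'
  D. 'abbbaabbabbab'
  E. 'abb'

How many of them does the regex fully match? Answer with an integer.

A → match
B → no match
C → no match
D → no match
E → no match
Total matched: 1

1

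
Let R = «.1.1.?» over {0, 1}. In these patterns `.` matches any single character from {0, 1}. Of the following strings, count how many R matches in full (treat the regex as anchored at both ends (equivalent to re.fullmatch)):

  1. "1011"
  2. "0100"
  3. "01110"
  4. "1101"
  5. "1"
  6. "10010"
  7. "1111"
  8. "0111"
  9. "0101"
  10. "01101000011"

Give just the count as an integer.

1 → no match
2 → no match
3 → match
4 → match
5 → no match
6 → no match
7 → match
8 → match
9 → match
10 → no match
Total matched: 5

5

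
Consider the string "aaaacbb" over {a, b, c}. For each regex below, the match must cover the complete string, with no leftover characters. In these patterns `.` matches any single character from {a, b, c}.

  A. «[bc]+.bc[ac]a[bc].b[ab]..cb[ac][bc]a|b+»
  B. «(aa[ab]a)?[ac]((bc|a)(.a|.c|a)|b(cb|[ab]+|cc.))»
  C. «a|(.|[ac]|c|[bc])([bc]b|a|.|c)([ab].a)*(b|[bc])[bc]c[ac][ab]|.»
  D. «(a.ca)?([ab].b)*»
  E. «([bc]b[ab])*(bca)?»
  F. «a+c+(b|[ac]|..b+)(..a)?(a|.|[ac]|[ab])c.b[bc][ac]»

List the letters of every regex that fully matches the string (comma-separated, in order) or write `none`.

B

A → no match
B → match
C → no match
D → no match
E → no match
F → no match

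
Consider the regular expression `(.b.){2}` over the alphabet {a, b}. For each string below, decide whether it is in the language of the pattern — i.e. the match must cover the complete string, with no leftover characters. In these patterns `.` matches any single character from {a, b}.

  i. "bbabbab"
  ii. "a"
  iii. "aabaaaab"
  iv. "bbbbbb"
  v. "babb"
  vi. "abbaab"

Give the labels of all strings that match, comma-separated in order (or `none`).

i → no match
ii → no match
iii → no match
iv → match
v → no match
vi → no match

iv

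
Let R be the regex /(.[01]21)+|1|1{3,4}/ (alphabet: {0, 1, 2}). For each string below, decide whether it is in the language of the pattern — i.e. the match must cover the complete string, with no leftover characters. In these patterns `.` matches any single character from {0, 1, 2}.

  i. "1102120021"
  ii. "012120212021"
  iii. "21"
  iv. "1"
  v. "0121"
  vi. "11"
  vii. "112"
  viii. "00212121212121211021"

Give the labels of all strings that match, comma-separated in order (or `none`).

ii, iv, v, viii

i → no match
ii → match
iii → no match
iv → match
v → match
vi → no match
vii → no match
viii → match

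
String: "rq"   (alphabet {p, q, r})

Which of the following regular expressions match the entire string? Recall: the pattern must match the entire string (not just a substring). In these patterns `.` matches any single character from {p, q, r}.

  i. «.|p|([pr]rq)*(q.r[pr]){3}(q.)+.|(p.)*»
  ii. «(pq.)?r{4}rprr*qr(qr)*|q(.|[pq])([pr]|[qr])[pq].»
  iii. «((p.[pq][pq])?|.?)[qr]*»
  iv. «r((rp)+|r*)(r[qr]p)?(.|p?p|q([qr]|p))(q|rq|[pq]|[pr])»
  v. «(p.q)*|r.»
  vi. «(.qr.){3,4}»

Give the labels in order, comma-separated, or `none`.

i → no match
ii → no match
iii → match
iv → no match
v → match
vi → no match

iii, v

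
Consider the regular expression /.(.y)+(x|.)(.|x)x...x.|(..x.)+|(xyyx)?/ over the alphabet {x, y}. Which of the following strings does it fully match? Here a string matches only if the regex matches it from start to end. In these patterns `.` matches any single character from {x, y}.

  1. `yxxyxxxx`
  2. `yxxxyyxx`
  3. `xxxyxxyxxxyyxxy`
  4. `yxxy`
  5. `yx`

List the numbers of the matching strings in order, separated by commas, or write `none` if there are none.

1. `yxxyxxxx` → match
2. `yxxxyyxx` → match
3 → no match
4. `yxxy` → match
5. `yx` → no match

1, 2, 4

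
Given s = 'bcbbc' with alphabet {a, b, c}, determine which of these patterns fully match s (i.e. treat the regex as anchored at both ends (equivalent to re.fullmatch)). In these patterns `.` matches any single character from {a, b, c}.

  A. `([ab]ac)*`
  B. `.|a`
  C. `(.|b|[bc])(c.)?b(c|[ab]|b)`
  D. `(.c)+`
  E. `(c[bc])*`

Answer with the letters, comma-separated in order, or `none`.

A → no match
B → no match
C → match
D → no match
E → no match

C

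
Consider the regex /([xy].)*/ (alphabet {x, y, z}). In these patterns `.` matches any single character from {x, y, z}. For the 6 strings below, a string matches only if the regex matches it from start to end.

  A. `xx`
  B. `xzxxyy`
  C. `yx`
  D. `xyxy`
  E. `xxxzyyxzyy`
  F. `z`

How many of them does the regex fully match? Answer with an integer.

A → match
B → match
C → match
D → match
E → match
F → no match
Total matched: 5

5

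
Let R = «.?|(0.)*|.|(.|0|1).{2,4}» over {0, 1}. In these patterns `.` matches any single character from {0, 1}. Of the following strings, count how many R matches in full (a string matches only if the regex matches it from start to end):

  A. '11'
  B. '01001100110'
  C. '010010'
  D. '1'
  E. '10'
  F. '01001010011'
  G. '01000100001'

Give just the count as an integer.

1

A → no match
B → no match
C → no match
D → match
E → no match
F → no match
G → no match
Total matched: 1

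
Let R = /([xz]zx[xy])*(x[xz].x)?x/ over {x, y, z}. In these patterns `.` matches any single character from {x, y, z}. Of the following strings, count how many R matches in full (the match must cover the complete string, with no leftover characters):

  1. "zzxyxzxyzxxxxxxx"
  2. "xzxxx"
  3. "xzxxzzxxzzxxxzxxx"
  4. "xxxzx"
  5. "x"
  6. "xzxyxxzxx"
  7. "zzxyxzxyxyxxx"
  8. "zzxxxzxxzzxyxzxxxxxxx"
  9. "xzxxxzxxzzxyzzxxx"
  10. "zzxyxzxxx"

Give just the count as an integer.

1 → no match
2. "xzxxx" → match
3 → match
4. "xxxzx" → no match
5. "x" → match
6. "xzxyxxzxx" → match
7 → no match
8 → match
9 → match
10. "zzxyxzxxx" → match
Total matched: 7

7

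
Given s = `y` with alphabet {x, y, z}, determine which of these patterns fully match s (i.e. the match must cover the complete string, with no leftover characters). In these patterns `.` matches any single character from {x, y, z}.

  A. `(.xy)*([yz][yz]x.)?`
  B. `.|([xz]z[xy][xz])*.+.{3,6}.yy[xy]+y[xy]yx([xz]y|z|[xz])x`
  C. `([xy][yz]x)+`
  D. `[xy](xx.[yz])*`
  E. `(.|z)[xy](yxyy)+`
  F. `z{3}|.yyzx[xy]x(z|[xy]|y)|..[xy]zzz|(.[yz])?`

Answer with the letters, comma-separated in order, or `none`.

A → no match
B → match
C → no match — must end with `x`
D → match
E → no match — must end with `yxyy`
F → no match

B, D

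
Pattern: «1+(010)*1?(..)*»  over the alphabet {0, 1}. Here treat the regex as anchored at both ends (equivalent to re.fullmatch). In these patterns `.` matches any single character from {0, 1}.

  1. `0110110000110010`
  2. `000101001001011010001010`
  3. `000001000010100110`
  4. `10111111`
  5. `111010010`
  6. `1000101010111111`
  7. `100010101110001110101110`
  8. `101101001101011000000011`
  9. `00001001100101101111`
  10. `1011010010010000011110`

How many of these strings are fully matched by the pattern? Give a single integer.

1 → no match — must start with `1`
2 → no match — must start with `1`
3 → no match — must start with `1`
4 → no match
5 → match
6 → no match
7 → no match
8 → no match
9 → no match — must start with `1`
10 → no match
Total matched: 1

1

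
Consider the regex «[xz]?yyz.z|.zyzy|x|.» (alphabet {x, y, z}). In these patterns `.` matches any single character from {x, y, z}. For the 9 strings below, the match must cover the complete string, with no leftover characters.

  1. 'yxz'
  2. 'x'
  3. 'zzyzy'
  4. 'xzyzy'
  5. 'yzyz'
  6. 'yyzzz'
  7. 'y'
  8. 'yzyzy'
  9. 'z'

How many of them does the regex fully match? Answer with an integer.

1. 'yxz' → no match
2. 'x' → match
3. 'zzyzy' → match
4. 'xzyzy' → match
5. 'yzyz' → no match
6. 'yyzzz' → match
7. 'y' → match
8. 'yzyzy' → match
9. 'z' → match
Total matched: 7

7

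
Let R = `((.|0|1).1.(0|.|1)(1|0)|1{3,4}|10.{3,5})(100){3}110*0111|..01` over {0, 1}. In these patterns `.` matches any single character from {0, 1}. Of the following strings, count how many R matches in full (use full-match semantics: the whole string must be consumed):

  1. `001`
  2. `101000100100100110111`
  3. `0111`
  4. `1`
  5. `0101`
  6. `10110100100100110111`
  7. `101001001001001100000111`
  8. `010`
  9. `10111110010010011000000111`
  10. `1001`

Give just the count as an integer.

1 → no match
2 → match
3 → no match
4 → no match
5 → match
6 → match
7 → match
8 → no match
9 → match
10 → match
Total matched: 6

6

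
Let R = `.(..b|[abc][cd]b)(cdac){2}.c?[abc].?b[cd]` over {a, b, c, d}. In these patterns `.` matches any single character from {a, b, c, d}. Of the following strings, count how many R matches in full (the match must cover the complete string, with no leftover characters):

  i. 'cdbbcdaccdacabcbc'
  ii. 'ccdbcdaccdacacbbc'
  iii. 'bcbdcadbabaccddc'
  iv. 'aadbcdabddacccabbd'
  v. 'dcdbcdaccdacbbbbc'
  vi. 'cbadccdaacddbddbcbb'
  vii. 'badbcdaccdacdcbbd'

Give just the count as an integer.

4

i → match
ii → match
iii → no match
iv → no match
v → match
vi → no match
vii → match
Total matched: 4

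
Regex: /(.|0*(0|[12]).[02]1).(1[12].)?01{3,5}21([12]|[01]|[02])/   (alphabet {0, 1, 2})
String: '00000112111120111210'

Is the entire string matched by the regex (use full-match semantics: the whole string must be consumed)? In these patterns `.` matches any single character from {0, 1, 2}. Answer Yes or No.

Yes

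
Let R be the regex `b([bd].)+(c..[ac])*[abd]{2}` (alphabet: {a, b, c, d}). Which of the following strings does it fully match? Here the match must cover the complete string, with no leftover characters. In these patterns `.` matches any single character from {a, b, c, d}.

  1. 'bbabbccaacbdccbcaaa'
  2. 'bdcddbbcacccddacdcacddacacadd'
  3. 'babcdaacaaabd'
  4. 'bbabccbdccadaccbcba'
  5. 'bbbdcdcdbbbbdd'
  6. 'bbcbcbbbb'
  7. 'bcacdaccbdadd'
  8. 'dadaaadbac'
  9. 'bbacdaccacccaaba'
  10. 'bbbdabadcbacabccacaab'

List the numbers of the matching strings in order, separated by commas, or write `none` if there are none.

1, 2, 4, 6, 10

1 → match
2 → match
3 → no match
4 → match
5 → no match
6. 'bbcbcbbbb' → match
7 → no match
8. 'dadaaadbac' → no match — must start with 'b'
9 → no match
10 → match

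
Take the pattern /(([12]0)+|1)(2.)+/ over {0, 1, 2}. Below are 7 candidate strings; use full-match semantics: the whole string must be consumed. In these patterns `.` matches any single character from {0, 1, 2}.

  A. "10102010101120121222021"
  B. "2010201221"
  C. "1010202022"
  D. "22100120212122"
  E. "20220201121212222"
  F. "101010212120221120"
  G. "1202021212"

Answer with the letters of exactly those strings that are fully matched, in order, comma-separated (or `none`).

A → no match
B. "2010201221" → no match
C. "1010202022" → match
D → no match
E → no match
F → no match
G. "1202021212" → no match

C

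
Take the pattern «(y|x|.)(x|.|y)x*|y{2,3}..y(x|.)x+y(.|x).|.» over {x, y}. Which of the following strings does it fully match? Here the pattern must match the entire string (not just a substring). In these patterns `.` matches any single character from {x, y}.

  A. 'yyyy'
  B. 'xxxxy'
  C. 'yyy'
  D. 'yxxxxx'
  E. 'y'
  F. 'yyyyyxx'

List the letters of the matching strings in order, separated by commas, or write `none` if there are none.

D, E

A → no match
B → no match
C → no match
D → match
E → match
F → no match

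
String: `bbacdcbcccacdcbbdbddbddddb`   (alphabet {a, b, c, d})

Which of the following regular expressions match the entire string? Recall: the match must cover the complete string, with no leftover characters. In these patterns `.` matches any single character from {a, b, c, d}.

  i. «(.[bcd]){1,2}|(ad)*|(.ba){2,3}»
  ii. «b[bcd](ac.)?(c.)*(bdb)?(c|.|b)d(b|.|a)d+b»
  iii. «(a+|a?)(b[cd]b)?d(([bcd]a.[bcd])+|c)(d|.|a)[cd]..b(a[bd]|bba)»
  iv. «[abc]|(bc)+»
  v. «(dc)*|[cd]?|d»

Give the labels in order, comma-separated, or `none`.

ii

i → no match
ii → match
iii → no match
iv → no match
v → no match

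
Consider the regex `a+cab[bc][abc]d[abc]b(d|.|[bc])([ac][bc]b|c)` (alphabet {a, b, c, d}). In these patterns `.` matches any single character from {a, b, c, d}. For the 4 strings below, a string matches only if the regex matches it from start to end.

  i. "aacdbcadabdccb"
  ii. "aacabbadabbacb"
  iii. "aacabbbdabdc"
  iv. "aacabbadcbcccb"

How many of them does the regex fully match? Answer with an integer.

i → no match
ii → match
iii → match
iv → match
Total matched: 3

3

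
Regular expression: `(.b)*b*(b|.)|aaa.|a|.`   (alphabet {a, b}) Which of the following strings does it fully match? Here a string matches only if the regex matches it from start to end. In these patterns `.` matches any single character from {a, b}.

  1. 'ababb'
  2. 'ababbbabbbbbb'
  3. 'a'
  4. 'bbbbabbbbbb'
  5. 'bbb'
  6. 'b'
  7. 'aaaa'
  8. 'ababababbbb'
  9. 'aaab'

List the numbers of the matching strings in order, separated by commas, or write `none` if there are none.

1, 2, 3, 4, 5, 6, 7, 8, 9

1 → match
2 → match
3 → match
4 → match
5 → match
6 → match
7 → match
8 → match
9 → match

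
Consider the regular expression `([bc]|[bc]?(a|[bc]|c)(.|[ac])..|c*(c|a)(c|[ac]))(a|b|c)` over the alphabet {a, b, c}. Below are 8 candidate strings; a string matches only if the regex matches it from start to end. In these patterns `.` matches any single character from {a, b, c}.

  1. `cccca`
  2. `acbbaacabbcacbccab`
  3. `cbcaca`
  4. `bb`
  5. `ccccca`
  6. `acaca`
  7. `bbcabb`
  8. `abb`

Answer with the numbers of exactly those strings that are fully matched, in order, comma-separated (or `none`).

1. `cccca` → match
2 → no match
3. `cbcaca` → match
4. `bb` → match
5. `ccccca` → match
6. `acaca` → match
7. `bbcabb` → match
8. `abb` → no match

1, 3, 4, 5, 6, 7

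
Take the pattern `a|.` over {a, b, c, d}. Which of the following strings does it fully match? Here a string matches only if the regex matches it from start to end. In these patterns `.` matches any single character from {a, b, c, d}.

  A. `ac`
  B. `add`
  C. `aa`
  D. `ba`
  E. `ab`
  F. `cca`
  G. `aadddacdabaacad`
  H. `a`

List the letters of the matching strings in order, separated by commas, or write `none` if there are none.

H

A. `ac` → no match
B. `add` → no match
C. `aa` → no match
D. `ba` → no match
E. `ab` → no match
F. `cca` → no match
G → no match
H. `a` → match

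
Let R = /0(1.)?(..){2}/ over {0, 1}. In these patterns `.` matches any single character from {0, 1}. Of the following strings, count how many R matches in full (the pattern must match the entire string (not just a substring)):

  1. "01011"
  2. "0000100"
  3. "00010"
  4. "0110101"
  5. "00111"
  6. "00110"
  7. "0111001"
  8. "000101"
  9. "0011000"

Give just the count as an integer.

6

1. "01011" → match
2. "0000100" → no match
3. "00010" → match
4. "0110101" → match
5. "00111" → match
6. "00110" → match
7. "0111001" → match
8. "000101" → no match
9. "0011000" → no match
Total matched: 6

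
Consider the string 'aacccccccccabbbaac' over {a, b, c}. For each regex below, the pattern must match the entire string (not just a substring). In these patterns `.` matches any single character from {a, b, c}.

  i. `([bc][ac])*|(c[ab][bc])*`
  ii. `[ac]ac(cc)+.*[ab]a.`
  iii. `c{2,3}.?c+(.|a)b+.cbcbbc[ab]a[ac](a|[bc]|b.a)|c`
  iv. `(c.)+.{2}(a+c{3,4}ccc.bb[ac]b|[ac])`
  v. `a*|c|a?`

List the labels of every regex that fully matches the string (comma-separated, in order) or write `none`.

i → no match
ii → match
iii → no match — must start with 'c'
iv → no match — must start with 'c'
v → no match

ii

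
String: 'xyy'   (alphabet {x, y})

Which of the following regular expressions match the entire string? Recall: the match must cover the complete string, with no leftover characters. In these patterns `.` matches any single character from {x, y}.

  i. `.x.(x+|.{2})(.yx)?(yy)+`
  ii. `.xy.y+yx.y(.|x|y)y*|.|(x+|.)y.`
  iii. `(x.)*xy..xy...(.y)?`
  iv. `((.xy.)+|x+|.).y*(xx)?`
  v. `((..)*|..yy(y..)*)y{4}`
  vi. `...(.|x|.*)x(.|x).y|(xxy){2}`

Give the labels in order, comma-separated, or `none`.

i → no match
ii → match
iii → no match
iv → match
v → no match
vi → no match

ii, iv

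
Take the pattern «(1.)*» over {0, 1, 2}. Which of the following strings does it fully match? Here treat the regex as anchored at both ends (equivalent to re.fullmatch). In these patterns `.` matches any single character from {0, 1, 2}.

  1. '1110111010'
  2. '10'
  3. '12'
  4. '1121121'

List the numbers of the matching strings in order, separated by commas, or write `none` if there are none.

1, 2, 3

1. '1110111010' → match
2. '10' → match
3. '12' → match
4. '1121121' → no match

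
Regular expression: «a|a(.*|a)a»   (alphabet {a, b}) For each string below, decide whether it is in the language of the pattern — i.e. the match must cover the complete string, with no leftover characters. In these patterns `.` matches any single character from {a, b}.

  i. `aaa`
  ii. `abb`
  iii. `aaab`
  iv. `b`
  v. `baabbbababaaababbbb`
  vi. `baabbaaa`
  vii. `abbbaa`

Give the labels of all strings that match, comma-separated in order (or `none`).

i, vii

i → match
ii → no match — must end with `a`
iii → no match — must end with `a`
iv → no match — must start with `a`
v → no match — must start with `a`
vi → no match — must start with `a`
vii → match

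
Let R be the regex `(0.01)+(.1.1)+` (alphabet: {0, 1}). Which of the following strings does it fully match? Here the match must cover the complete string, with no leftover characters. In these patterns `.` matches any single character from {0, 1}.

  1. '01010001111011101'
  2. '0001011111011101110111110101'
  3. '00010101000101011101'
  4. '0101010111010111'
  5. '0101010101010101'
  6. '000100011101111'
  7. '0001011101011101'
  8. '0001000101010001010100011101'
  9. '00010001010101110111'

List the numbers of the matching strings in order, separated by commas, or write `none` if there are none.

2, 3, 4, 5, 7, 8, 9

1 → no match
2 → match
3 → match
4 → match
5 → match
6 → no match
7 → match
8 → match
9 → match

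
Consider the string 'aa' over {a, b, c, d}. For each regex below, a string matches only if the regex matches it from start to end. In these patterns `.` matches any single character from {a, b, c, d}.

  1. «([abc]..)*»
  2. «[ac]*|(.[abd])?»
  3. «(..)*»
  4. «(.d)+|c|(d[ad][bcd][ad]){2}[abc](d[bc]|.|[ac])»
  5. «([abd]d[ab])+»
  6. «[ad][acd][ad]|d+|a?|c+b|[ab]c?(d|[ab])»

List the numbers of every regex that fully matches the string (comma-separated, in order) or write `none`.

1 → no match
2 → match
3 → match
4 → no match
5 → no match
6 → match

2, 3, 6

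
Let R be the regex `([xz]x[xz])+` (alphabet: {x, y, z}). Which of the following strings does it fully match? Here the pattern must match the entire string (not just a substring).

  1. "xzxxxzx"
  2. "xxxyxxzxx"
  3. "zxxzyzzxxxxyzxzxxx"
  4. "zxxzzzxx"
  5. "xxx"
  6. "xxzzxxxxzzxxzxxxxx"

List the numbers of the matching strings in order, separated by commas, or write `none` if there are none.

5, 6

1 → no match
2 → no match
3 → no match
4 → no match
5 → match
6 → match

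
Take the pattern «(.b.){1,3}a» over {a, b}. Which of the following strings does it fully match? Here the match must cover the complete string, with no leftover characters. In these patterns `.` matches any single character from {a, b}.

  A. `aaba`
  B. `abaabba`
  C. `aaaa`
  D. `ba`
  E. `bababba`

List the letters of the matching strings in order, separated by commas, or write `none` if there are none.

B

A → no match
B → match
C → no match
D → no match
E → no match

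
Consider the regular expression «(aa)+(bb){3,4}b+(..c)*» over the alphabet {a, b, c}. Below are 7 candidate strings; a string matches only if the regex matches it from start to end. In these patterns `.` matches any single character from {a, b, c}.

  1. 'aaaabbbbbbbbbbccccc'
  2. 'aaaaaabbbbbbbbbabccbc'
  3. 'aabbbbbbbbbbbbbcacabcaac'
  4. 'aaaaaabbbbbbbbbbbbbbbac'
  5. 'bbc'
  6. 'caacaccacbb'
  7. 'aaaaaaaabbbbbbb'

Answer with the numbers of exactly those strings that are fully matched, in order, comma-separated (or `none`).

1 → match
2 → match
3 → match
4 → match
5. 'bbc' → no match — must start with 'aa'
6. 'caacaccacbb' → no match — must start with 'aa'
7 → match

1, 2, 3, 4, 7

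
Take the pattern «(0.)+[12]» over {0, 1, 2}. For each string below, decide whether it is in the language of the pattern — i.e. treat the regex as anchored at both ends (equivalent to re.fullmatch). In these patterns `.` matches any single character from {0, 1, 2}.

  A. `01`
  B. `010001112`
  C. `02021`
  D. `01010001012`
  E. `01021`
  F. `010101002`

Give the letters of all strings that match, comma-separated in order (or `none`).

C, D, E, F

A → no match
B → no match
C → match
D → match
E → match
F → match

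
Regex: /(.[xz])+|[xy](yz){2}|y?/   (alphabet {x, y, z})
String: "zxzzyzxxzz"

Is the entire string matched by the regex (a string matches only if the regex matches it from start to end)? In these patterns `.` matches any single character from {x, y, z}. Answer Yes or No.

Yes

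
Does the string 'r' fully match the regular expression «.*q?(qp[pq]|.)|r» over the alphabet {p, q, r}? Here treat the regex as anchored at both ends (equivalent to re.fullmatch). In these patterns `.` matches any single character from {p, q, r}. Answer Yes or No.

Yes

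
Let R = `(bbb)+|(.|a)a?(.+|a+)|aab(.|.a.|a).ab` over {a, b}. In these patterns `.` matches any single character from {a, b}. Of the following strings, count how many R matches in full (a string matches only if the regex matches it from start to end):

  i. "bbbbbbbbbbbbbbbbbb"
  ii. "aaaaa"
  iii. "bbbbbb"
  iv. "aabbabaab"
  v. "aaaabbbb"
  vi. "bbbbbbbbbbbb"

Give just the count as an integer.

6

i → match
ii → match
iii → match
iv → match
v → match
vi → match
Total matched: 6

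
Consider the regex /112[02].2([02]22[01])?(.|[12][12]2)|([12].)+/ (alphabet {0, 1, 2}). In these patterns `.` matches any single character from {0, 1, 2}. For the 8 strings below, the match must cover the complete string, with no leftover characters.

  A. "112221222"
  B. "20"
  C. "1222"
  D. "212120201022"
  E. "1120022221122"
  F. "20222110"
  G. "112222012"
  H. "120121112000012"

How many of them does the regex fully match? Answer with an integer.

5

A → no match
B → match
C → match
D → match
E → match
F → match
G → no match
H → no match
Total matched: 5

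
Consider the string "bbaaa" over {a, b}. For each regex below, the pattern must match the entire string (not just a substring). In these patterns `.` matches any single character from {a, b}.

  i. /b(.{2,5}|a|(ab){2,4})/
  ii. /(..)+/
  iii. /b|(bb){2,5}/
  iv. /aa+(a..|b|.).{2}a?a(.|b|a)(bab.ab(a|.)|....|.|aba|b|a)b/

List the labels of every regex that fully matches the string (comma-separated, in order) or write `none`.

i

i → match
ii → no match
iii → no match
iv → no match — must start with "aa"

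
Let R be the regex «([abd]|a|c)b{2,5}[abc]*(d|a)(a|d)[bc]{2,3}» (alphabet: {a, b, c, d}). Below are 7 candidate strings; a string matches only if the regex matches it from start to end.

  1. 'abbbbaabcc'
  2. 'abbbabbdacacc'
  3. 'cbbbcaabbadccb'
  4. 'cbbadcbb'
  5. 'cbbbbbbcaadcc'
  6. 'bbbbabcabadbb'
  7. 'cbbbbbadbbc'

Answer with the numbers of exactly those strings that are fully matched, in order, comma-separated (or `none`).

1, 3, 4, 5, 6, 7

1. 'abbbbaabcc' → match
2 → no match
3 → match
4. 'cbbadcbb' → match
5 → match
6 → match
7. 'cbbbbbadbbc' → match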